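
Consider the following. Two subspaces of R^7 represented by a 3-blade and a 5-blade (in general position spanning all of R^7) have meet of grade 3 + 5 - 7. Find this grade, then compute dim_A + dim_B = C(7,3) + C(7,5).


Meet grade = grade(A) + grade(B) - n
= 3 + 5 - 7 = 1
C(7,3) = 35
C(7,5) = 21
dim_A + dim_B = 35 + 21 = 56


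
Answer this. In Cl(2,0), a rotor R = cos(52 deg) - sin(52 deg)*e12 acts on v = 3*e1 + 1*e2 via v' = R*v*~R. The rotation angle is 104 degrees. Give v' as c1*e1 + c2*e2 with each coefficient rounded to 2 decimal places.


Rotor R = cos(52deg) - sin(52deg)*e12
Rotation angle theta = 2 * 52 = 104 degrees
v' = R*v*~R rotates v by theta.
cos(104deg) = -0.2419, sin(104deg) = 0.9703
v'_1 = 3*cos(104deg) - 1*sin(104deg)
= 3*(-0.2419) - 1*0.9703
= -1.70
v'_2 = 3*sin(104deg) + 1*cos(104deg)
= 3*0.9703 + 1*(-0.2419)
= 2.67
v' = -1.70*e1 + 2.67*e2


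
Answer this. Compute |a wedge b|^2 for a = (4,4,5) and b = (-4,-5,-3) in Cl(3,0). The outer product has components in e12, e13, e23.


a wedge b = (a1*b2 - a2*b1)*e12 + (a1*b3 - a3*b1)*e13 + (a2*b3 - a3*b2)*e23
e12 coeff: 4*(-5) - 4*(-4) = -20 - (-16) = -4
e13 coeff: 4*(-3) - 5*(-4) = -12 - (-20) = 8
e23 coeff: 4*(-3) - 5*(-5) = -12 - (-25) = 13
|a wedge b|^2 = (-4)^2 + 8^2 + 13^2
= 16 + 64 + 169
= 249


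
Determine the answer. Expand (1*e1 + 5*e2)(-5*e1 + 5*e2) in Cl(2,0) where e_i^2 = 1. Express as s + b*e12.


Expand: (1*e1 + 5*e2)(-5*e1 + 5*e2)
= 1*(-5)*e1e1 + 1*5*e1e2 + 5*(-5)*e2e1 + 5*5*e2e2
Using e1^2 = e2^2 = 1, e2e1 = -e1e2:
Scalar part s = 1*(-5) + 5*5 = -5 + 25 = 20
Bivector part b = 1*5 - 5*(-5) = 5 - (-25) = 30
uv = 20 + 30*e12


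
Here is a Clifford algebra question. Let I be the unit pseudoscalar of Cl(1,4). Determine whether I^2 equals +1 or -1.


The pseudoscalar I = e1...e_n (product of all n generators) of Cl(p,q) satisfies I^2 = (-1)^(q + n(n-1)/2).
p = 1, q = 4, n = p + q = 5
n(n-1)/2 = 5 * 4 / 2 = 10
Exponent = q + n(n-1)/2 = 4 + 10 = 14
I^2 = (-1)^14 = +1


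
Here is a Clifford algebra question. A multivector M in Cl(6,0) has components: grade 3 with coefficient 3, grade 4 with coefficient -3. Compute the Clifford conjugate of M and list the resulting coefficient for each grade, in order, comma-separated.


Clifford conjugate sign for grade k: (-1)^(k(k+1)/2)
Grade 3: (-1)^(3*4/2) = (-1)^6 = 1, coeff 3 -> 3
Grade 4: (-1)^(4*5/2) = (-1)^10 = 1, coeff -3 -> -3
Conjugated coefficients: 3, -3


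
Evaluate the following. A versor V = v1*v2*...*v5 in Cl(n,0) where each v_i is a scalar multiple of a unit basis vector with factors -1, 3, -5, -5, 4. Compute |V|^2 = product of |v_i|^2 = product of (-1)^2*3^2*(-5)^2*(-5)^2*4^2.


Each vector v_i has |v_i|^2 = s_i^2
Squared scales: (-1)^2 = 1, 3^2 = 9, (-5)^2 = 25, (-5)^2 = 25, 4^2 = 16
|V|^2 = 1 * 9 * 25 * 25 * 16
= 90000


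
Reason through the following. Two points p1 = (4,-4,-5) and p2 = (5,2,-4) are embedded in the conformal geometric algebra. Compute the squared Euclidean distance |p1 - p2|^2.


p1 - p2 = (-1, -6, -1)
|p1 - p2|^2 = (-1)^2 + (-6)^2 + (-1)^2
= 1 + 36 + 1
= 38


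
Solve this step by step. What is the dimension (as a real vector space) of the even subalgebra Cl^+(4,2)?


Even subalgebra dimension = 2^(n-1)
n = 4 + 2 = 6
2^(6 - 1) = 2^5 = 32
Verification: sum of C(6,k) for even k = 1 + 15 + 15 + 1 = 32
Result = 32


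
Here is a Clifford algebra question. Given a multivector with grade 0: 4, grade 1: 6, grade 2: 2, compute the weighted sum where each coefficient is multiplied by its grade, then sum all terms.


Grade-weighted sum = sum of grade_k * coefficient_k
0*4 = 0
1*6 = 6
2*2 = 4
Total = 0 + 6 + 4 = 10


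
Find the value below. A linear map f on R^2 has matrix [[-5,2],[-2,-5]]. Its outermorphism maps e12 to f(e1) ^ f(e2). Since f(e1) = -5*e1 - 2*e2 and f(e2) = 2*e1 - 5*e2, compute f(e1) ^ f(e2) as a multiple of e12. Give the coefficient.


The outermorphism of a linear map f sends e1^e2 to f(e1)^f(e2).
f(e1) = -5*e1 - 2*e2
f(e2) = 2*e1 - 5*e2
f(e1) ^ f(e2) = (-5*e1 - 2*e2) ^ (2*e1 - 5*e2)
= (-5)*(-5)*e12 + (-2)*2*e21
= (25 - (-4))*e12
= 29*e12
Coefficient = 29


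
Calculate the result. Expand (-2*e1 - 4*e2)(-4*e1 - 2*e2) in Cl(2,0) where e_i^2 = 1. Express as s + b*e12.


Expand: (-2*e1 - 4*e2)(-4*e1 - 2*e2)
= (-2)*(-4)*e1e1 + (-2)*(-2)*e1e2 + (-4)*(-4)*e2e1 + (-4)*(-2)*e2e2
Using e1^2 = e2^2 = 1, e2e1 = -e1e2:
Scalar part s = (-2)*(-4) + (-4)*(-2) = 8 + 8 = 16
Bivector part b = (-2)*(-2) - (-4)*(-4) = 4 - 16 = -12
uv = 16 - 12*e12


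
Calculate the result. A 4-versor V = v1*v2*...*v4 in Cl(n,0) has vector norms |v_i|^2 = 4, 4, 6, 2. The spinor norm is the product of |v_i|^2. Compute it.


Spinor norm N(V) = |v1|^2 * |v2|^2 * ... * |v4|^2
= 4 * 4 * 6 * 2
Running product: 4, 16, 96, 192
N(V) = 192


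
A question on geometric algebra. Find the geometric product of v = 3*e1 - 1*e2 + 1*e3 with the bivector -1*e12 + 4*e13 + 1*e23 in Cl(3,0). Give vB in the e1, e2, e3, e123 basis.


vB has grade-1 (vector) and grade-3 (trivector) parts: vB = (v _| B) + (v ^ B).
Vector part <vB>_1:
  e1: -v2*b12 - v3*b13 = -(-1)*(-1) - (1)*(4) = -5
  e2: v1*b12 - v3*b23 = (3)*(-1) - (1)*(1) = -4
  e3: v1*b13 + v2*b23 = (3)*(4) + (-1)*(1) = 11
Trivector part <vB>_3:
  e123: v1*b23 - v2*b13 + v3*b12 = (3)*(1) - (-1)*(4) + (1)*(-1) = 6
vB = -5*e1 - 4*e2 + 11*e3 + 6*e123


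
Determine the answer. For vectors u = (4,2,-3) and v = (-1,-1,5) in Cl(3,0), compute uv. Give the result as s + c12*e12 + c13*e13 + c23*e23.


In Cl(3,0): e_i^2 = 1, e_ie_j = -e_je_i for i != j.
Scalar part = u . v = 4*(-1) + 2*(-1) + (-3)*5
= -4 + (-2) + (-15) = -21
e12 coeff = 4*(-1) - 2*(-1) = -4 - (-2) = -2
e13 coeff = 4*5 - (-3)*(-1) = 20 - 3 = 17
e23 coeff = 2*5 - (-3)*(-1) = 10 - 3 = 7
uv = -21 - 2*e12 + 17*e13 + 7*e23


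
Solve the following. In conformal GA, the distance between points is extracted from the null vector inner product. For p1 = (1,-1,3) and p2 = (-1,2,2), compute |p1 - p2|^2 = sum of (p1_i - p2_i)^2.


p1 - p2 = (2, -3, 1)
|p1 - p2|^2 = 2^2 + (-3)^2 + 1^2
= 4 + 9 + 1
= 14


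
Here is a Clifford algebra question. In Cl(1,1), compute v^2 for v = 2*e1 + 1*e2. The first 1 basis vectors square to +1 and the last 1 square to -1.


v^2 = sum of c_i^2 * e_i^2
Positive signature terms (e_i^2 = +1): 2^2 = 4
Negative signature terms (e_j^2 = -1): 1^2 = 1
v^2 = 4 - 1 = 3


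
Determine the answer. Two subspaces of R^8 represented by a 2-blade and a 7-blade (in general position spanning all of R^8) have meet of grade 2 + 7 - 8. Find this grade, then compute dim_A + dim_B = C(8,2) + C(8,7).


Meet grade = grade(A) + grade(B) - n
= 2 + 7 - 8 = 1
C(8,2) = 28
C(8,7) = 8
dim_A + dim_B = 28 + 8 = 36


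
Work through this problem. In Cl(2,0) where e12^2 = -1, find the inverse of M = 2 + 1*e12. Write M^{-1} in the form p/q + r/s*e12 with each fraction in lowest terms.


M = 2 + 1*e12, where e12^2 = -1.
Since M commutes with its reverse ~M = a - b*e12, M * ~M = a^2 - b^2*e12^2 = a^2 + b^2.
So M^{-1} = ~M / (a^2 + b^2) = (a - b*e12)/(a^2 + b^2).
a^2 + b^2 = 4 + 1 = 5
Scalar part = 2/5 = 2/5
Bivector coeff = -1/5 = -1/5
M^{-1} = 2/5 - 1/5*e12


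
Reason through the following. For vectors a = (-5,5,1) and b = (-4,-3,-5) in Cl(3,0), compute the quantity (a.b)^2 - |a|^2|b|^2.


a . b = (-5)*(-4) + 5*(-3) + 1*(-5)
= 20 + (-15) + (-5) = 0
|a|^2 = (-5)^2 + 5^2 + 1^2 = 51
|b|^2 = (-4)^2 + (-3)^2 + (-5)^2 = 50
(a.b)^2 = 0^2 = 0
|a|^2 * |b|^2 = 51 * 50 = 2550
Result = 0 - 2550 = -2550


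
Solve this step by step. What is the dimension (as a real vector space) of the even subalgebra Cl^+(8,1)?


Even subalgebra dimension = 2^(n-1)
n = 8 + 1 = 9
2^(9 - 1) = 2^8 = 256
Verification: sum of C(9,k) for even k = 1 + 36 + 126 + 84 + 9 = 256
Result = 256


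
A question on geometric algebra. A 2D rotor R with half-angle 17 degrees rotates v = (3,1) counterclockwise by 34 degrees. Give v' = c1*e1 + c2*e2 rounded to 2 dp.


Rotor R = cos(17deg) - sin(17deg)*e12
Rotation angle theta = 2 * 17 = 34 degrees
v' = R*v*~R rotates v by theta.
cos(34deg) = 0.8290, sin(34deg) = 0.5592
v'_1 = 3*cos(34deg) - 1*sin(34deg)
= 3*0.8290 - 1*0.5592
= 1.93
v'_2 = 3*sin(34deg) + 1*cos(34deg)
= 3*0.5592 + 1*0.8290
= 2.51
v' = 1.93*e1 + 2.51*e2


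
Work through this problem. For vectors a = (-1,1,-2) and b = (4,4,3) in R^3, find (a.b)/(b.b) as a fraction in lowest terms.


Projection coefficient = (a . b) / (b . b)
a . b = (-1)*4 + 1*4 + (-2)*3
= -4 + 4 + (-6) = -6
b . b = 4^2 + 4^2 + 3^2
= 16 + 16 + 9 = 41
Coefficient = -6/41
In lowest terms: -6/41


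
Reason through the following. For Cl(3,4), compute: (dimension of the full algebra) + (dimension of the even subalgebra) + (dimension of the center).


n = 3 + 4 = 7
Total dim = 2^7 = 128
Even subalgebra dim = 2^6 = 64
n is odd, so center dim = 2
Sum = 128 + 64 + 2 = 194


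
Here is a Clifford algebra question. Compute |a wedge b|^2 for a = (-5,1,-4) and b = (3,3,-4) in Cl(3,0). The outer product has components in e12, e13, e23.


a wedge b = (a1*b2 - a2*b1)*e12 + (a1*b3 - a3*b1)*e13 + (a2*b3 - a3*b2)*e23
e12 coeff: (-5)*3 - 1*3 = -15 - 3 = -18
e13 coeff: (-5)*(-4) - (-4)*3 = 20 - (-12) = 32
e23 coeff: 1*(-4) - (-4)*3 = -4 - (-12) = 8
|a wedge b|^2 = (-18)^2 + 32^2 + 8^2
= 324 + 1024 + 64
= 1412


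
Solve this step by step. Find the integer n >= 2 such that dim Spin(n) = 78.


dim Spin(n) = dim so(n) = n(n-1)/2.
Solve n(n-1)/2 = 78, i.e. n^2 - n - 156 = 0.
Discriminant = 1 + 8*78 = 625
n = (1 + sqrt(625))/2 = (1 + 25)/2 = 13


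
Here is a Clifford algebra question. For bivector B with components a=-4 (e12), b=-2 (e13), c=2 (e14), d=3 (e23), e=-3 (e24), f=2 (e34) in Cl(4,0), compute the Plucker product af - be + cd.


Plucker relation: af - be + cd
a*f = (-4)*2 = -8
b*e = (-2)*(-3) = 6
c*d = 2*3 = 6
af - be + cd = -8 - 6 + 6
= -8


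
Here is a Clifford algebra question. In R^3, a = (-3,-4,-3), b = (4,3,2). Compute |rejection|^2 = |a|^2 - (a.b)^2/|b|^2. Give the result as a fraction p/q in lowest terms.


|a|^2 = (-3)^2 + (-4)^2 + (-3)^2 = 34
|b|^2 = 4^2 + 3^2 + 2^2 = 29
a . b = (-3)*4 + (-4)*3 + (-3)*2 = -30
(a.b)^2 = (-30)^2 = 900
|rej|^2 = 34 - 900/29
= (986 - 900)/29
= 86/29
In lowest terms: 86/29


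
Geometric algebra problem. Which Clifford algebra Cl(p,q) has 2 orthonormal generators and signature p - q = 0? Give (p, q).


We need p + q = 2 and p - q = 0.
Adding: 2p = 2 + 0 = 2, so p = 1.
Then q = 2 - 1 = 1.
(p, q) = (1, 1)


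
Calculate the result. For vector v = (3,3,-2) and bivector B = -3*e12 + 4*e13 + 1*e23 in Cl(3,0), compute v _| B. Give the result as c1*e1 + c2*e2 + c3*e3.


Left contraction v _| B = <vB>_1 (grade-1 part of the geometric product vB).
Using e1_|e12 = e2, e2_|e12 = -e1, e1_|e13 = e3, e3_|e13 = -e1, e2_|e23 = e3, e3_|e23 = -e2:
e1 coeff: -v2*b12 - v3*b13 = -(3)*(-3) - (-2)*(4) = 17
e2 coeff: v1*b12 - v3*b23 = (3)*(-3) - (-2)*(1) = -7
e3 coeff: v1*b13 + v2*b23 = (3)*(4) + (3)*(1) = 15
v _| B = 17*e1 - 7*e2 + 15*e3


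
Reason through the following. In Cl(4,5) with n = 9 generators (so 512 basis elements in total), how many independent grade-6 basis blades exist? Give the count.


Number of grade-k basis blades in Cl(p,q) with n = p + q is C(n, k).
n = 4 + 5 = 9
C(9, 6) = 9! / (6! * 3!)
= 362880 / (720 * 6)
= 84


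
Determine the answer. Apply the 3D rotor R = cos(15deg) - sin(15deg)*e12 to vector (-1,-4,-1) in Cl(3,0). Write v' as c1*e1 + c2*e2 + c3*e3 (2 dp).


Rotor R = cos(15deg) - sin(15deg)*e12
Rotation angle theta = 2 * 15 = 30 degrees in the e12 plane (e1 -> e2).
The component perpendicular to the plane (e3) is invariant: v'_3 = v3 = -1.00
cos(30deg) = 0.8660, sin(30deg) = 0.5000
v'_1 = v1*cos(theta) - v2*sin(theta) = -1*0.8660 - (-4)*0.5000 = 1.13
v'_2 = v1*sin(theta) + v2*cos(theta) = -1*0.5000 + (-4)*0.8660 = -3.96
v' = 1.13*e1 - 3.96*e2 - 1.00*e3


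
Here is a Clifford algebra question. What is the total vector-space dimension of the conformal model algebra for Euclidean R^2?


The conformal model of R^2 uses Cl(3,1): the 2 Euclidean generators plus two extra orthogonal generators e+ (e+^2 = +1) and e- (e-^2 = -1), from which the null vectors e0, einf are built.
Number of generators m = 2 + 2 = 4.
dim Cl(p,q) = 2^m = 2^4 = 16


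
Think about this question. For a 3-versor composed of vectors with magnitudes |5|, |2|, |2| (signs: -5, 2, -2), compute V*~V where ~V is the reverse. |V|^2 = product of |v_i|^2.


Each vector v_i has |v_i|^2 = s_i^2
Squared scales: (-5)^2 = 25, 2^2 = 4, (-2)^2 = 4
|V|^2 = 25 * 4 * 4
= 400


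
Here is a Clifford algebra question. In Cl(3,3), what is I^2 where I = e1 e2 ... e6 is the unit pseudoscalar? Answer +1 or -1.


The pseudoscalar I = e1...e_n (product of all n generators) of Cl(p,q) satisfies I^2 = (-1)^(q + n(n-1)/2).
p = 3, q = 3, n = p + q = 6
n(n-1)/2 = 6 * 5 / 2 = 15
Exponent = q + n(n-1)/2 = 3 + 15 = 18
I^2 = (-1)^18 = +1


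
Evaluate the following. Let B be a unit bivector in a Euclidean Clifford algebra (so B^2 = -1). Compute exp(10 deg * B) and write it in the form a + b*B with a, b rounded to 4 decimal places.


For a unit bivector B with B^2 = -1, the exponential series gives
e^(theta*B) = cos(theta) + sin(theta)*B (the GA analogue of Euler's formula).
theta = 10 degrees = 0.174533 rad
cos(10 deg) = 0.9848
sin(10 deg) = 0.1736
exp(theta*B) = 0.9848 + 0.1736*B


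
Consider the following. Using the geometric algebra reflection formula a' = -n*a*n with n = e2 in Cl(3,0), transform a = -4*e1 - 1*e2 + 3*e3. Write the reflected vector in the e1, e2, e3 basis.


Reflection formula: a' = -n*a*n, with n = e2 (unit vector, n^2 = 1).
For reflection through hyperplane perp to e2:
The component along e2 flips sign, others stay.
a = (-4, -1, 3)
a' = (-4, 1, 3)
a' = -4*e1 + 1*e2 + 3*e3


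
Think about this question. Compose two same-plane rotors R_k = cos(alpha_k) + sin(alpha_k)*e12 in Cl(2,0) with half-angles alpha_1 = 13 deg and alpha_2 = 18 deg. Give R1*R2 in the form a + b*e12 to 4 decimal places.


Same-plane rotors commute and their half-angles add:
R1*R2 = cos(a1 + a2) + sin(a1 + a2)*e12.
a1 + a2 = 13 + 18 = 31 deg
cos(31 deg) = 0.8572
sin(31 deg) = 0.5150
R1*R2 = 0.8572 + 0.5150*e12


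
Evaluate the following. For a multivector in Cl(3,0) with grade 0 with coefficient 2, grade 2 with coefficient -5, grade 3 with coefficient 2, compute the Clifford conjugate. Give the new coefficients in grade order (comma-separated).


Clifford conjugate sign for grade k: (-1)^(k(k+1)/2)
Grade 0: (-1)^(0*1/2) = (-1)^0 = 1, coeff 2 -> 2
Grade 2: (-1)^(2*3/2) = (-1)^3 = -1, coeff -5 -> 5
Grade 3: (-1)^(3*4/2) = (-1)^6 = 1, coeff 2 -> 2
Conjugated coefficients: 2, 5, 2


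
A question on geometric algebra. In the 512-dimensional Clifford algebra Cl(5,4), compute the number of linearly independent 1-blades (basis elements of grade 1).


Number of grade-k basis blades in Cl(p,q) with n = p + q is C(n, k).
n = 5 + 4 = 9
C(9, 1) = 9! / (1! * 8!)
= 362880 / (1 * 40320)
= 9


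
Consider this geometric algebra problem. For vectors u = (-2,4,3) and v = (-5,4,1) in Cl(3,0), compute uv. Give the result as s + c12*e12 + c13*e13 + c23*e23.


In Cl(3,0): e_i^2 = 1, e_ie_j = -e_je_i for i != j.
Scalar part = u . v = (-2)*(-5) + 4*4 + 3*1
= 10 + 16 + 3 = 29
e12 coeff = (-2)*4 - 4*(-5) = -8 - (-20) = 12
e13 coeff = (-2)*1 - 3*(-5) = -2 - (-15) = 13
e23 coeff = 4*1 - 3*4 = 4 - 12 = -8
uv = 29 + 12*e12 + 13*e13 - 8*e23


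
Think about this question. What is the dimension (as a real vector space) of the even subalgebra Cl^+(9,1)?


Even subalgebra dimension = 2^(n-1)
n = 9 + 1 = 10
2^(10 - 1) = 2^9 = 512
Verification: sum of C(10,k) for even k = 1 + 45 + 210 + 210 + 45 + 1 = 512
Result = 512


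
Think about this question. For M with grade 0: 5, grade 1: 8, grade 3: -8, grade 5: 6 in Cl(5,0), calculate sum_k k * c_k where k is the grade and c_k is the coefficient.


Grade-weighted sum = sum of grade_k * coefficient_k
0*5 = 0
1*8 = 8
3*(-8) = -24
5*6 = 30
Total = 0 + 8 + (-24) + 30 = 14


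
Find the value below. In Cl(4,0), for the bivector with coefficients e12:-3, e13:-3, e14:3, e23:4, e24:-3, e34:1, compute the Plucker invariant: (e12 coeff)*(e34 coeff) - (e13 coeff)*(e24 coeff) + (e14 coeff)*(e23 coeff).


Plucker relation: af - be + cd
a*f = (-3)*1 = -3
b*e = (-3)*(-3) = 9
c*d = 3*4 = 12
af - be + cd = -3 - 9 + 12
= 0


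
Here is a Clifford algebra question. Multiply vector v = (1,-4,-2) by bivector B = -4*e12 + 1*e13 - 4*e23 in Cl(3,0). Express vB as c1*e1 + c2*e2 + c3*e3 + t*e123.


vB has grade-1 (vector) and grade-3 (trivector) parts: vB = (v _| B) + (v ^ B).
Vector part <vB>_1:
  e1: -v2*b12 - v3*b13 = -(-4)*(-4) - (-2)*(1) = -14
  e2: v1*b12 - v3*b23 = (1)*(-4) - (-2)*(-4) = -12
  e3: v1*b13 + v2*b23 = (1)*(1) + (-4)*(-4) = 17
Trivector part <vB>_3:
  e123: v1*b23 - v2*b13 + v3*b12 = (1)*(-4) - (-4)*(1) + (-2)*(-4) = 8
vB = -14*e1 - 12*e2 + 17*e3 + 8*e123


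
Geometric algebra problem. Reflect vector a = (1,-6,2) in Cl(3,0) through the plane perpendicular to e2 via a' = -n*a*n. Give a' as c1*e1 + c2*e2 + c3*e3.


Reflection formula: a' = -n*a*n, with n = e2 (unit vector, n^2 = 1).
For reflection through hyperplane perp to e2:
The component along e2 flips sign, others stay.
a = (1, -6, 2)
a' = (1, 6, 2)
a' = 1*e1 + 6*e2 + 2*e3


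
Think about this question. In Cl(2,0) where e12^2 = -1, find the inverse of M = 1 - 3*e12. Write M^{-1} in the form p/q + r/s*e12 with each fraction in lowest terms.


M = 1 - 3*e12, where e12^2 = -1.
Since M commutes with its reverse ~M = a - b*e12, M * ~M = a^2 - b^2*e12^2 = a^2 + b^2.
So M^{-1} = ~M / (a^2 + b^2) = (a - b*e12)/(a^2 + b^2).
a^2 + b^2 = 1 + 9 = 10
Scalar part = 1/10 = 1/10
Bivector coeff = 3/10 = 3/10
M^{-1} = 1/10 + 3/10*e12


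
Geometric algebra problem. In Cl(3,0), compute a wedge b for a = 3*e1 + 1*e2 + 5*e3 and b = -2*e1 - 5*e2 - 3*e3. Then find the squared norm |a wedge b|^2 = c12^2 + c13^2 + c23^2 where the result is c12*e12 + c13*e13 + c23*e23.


a wedge b = (a1*b2 - a2*b1)*e12 + (a1*b3 - a3*b1)*e13 + (a2*b3 - a3*b2)*e23
e12 coeff: 3*(-5) - 1*(-2) = -15 - (-2) = -13
e13 coeff: 3*(-3) - 5*(-2) = -9 - (-10) = 1
e23 coeff: 1*(-3) - 5*(-5) = -3 - (-25) = 22
|a wedge b|^2 = (-13)^2 + 1^2 + 22^2
= 169 + 1 + 484
= 654


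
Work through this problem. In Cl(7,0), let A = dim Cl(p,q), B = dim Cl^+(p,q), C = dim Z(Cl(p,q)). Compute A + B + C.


n = 7 + 0 = 7
Total dim = 2^7 = 128
Even subalgebra dim = 2^6 = 64
n is odd, so center dim = 2
Sum = 128 + 64 + 2 = 194


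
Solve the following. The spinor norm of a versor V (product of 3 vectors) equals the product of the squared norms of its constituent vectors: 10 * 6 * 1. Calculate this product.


Spinor norm N(V) = |v1|^2 * |v2|^2 * ... * |v3|^2
= 10 * 6 * 1
Running product: 10, 60, 60
N(V) = 60


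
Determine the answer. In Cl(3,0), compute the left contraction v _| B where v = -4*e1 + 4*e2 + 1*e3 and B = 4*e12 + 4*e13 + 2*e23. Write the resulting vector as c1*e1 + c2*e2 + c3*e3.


Left contraction v _| B = <vB>_1 (grade-1 part of the geometric product vB).
Using e1_|e12 = e2, e2_|e12 = -e1, e1_|e13 = e3, e3_|e13 = -e1, e2_|e23 = e3, e3_|e23 = -e2:
e1 coeff: -v2*b12 - v3*b13 = -(4)*(4) - (1)*(4) = -20
e2 coeff: v1*b12 - v3*b23 = (-4)*(4) - (1)*(2) = -18
e3 coeff: v1*b13 + v2*b23 = (-4)*(4) + (4)*(2) = -8
v _| B = -20*e1 - 18*e2 - 8*e3


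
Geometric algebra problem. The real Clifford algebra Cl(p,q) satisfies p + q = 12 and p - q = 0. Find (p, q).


We need p + q = 12 and p - q = 0.
Adding: 2p = 12 + 0 = 12, so p = 6.
Then q = 12 - 6 = 6.
(p, q) = (6, 6)


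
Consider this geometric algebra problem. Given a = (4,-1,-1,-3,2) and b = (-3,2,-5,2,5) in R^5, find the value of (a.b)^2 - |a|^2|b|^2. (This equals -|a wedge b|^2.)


a . b = 4*(-3) + (-1)*2 + (-1)*(-5) + (-3)*2 + 2*5
= -12 + (-2) + 5 + (-6) + 10 = -5
|a|^2 = 4^2 + (-1)^2 + (-1)^2 + (-3)^2 + 2^2 = 31
|b|^2 = (-3)^2 + 2^2 + (-5)^2 + 2^2 + 5^2 = 67
(a.b)^2 = (-5)^2 = 25
|a|^2 * |b|^2 = 31 * 67 = 2077
Result = 25 - 2077 = -2052


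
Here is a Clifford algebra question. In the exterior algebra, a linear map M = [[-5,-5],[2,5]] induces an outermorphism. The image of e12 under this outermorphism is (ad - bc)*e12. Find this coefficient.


The outermorphism of a linear map f sends e1^e2 to f(e1)^f(e2).
f(e1) = -5*e1 + 2*e2
f(e2) = -5*e1 + 5*e2
f(e1) ^ f(e2) = (-5*e1 + 2*e2) ^ (-5*e1 + 5*e2)
= (-5)*5*e12 + 2*(-5)*e21
= (-25 - (-10))*e12
= -15*e12
Coefficient = -15


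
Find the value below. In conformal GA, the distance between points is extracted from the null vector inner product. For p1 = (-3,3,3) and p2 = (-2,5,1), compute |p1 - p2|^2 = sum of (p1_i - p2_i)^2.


p1 - p2 = (-1, -2, 2)
|p1 - p2|^2 = (-1)^2 + (-2)^2 + 2^2
= 1 + 4 + 4
= 9


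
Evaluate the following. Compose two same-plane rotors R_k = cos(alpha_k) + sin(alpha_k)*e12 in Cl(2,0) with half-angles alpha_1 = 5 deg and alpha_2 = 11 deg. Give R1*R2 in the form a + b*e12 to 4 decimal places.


Same-plane rotors commute and their half-angles add:
R1*R2 = cos(a1 + a2) + sin(a1 + a2)*e12.
a1 + a2 = 5 + 11 = 16 deg
cos(16 deg) = 0.9613
sin(16 deg) = 0.2756
R1*R2 = 0.9613 + 0.2756*e12


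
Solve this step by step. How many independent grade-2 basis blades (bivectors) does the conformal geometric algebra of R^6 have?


The conformal model of R^6 uses Cl(7,1) with m = 6 + 2 = 8 generators.
Number of grade-2 blades = C(m, 2) = C(8, 2)
= 8*7/2 = 28


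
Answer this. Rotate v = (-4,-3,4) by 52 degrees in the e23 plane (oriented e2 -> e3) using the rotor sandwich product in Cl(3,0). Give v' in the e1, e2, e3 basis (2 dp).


Rotor R = cos(26deg) - sin(26deg)*e23
Rotation angle theta = 2 * 26 = 52 degrees in the e23 plane (e2 -> e3).
The component perpendicular to the plane (e1) is invariant: v'_1 = v1 = -4.00
cos(52deg) = 0.6157, sin(52deg) = 0.7880
v'_2 = v2*cos(theta) - v3*sin(theta) = -3*0.6157 - 4*0.7880 = -5.00
v'_3 = v2*sin(theta) + v3*cos(theta) = -3*0.7880 + 4*0.6157 = 0.10
v' = -4.00*e1 - 5.00*e2 + 0.10*e3


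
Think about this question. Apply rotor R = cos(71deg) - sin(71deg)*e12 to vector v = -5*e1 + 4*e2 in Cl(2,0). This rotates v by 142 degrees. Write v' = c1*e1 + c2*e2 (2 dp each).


Rotor R = cos(71deg) - sin(71deg)*e12
Rotation angle theta = 2 * 71 = 142 degrees
v' = R*v*~R rotates v by theta.
cos(142deg) = -0.7880, sin(142deg) = 0.6157
v'_1 = -5*cos(142deg) - 4*sin(142deg)
= -5*(-0.7880) - 4*0.6157
= 1.48
v'_2 = -5*sin(142deg) + 4*cos(142deg)
= -5*0.6157 + 4*(-0.7880)
= -6.23
v' = 1.48*e1 - 6.23*e2


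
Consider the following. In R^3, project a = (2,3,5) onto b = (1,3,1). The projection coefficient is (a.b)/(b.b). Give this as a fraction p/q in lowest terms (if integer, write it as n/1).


Projection coefficient = (a . b) / (b . b)
a . b = 2*1 + 3*3 + 5*1
= 2 + 9 + 5 = 16
b . b = 1^2 + 3^2 + 1^2
= 1 + 9 + 1 = 11
Coefficient = 16/11
In lowest terms: 16/11


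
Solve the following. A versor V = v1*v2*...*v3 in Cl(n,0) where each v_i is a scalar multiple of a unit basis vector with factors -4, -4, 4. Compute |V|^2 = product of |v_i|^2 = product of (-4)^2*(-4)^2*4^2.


Each vector v_i has |v_i|^2 = s_i^2
Squared scales: (-4)^2 = 16, (-4)^2 = 16, 4^2 = 16
|V|^2 = 16 * 16 * 16
= 4096


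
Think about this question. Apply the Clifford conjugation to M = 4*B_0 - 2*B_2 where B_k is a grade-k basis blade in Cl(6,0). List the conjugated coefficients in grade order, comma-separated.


Clifford conjugate sign for grade k: (-1)^(k(k+1)/2)
Grade 0: (-1)^(0*1/2) = (-1)^0 = 1, coeff 4 -> 4
Grade 2: (-1)^(2*3/2) = (-1)^3 = -1, coeff -2 -> 2
Conjugated coefficients: 4, 2


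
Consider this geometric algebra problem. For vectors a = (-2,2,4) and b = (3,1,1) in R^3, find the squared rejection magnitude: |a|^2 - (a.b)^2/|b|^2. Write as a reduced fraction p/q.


|a|^2 = (-2)^2 + 2^2 + 4^2 = 24
|b|^2 = 3^2 + 1^2 + 1^2 = 11
a . b = (-2)*3 + 2*1 + 4*1 = 0
(a.b)^2 = 0^2 = 0
|rej|^2 = 24 - 0/11
= (264 - 0)/11
= 264/11
In lowest terms: 24/1


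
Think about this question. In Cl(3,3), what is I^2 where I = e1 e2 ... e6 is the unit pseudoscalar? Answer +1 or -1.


The pseudoscalar I = e1...e_n (product of all n generators) of Cl(p,q) satisfies I^2 = (-1)^(q + n(n-1)/2).
p = 3, q = 3, n = p + q = 6
n(n-1)/2 = 6 * 5 / 2 = 15
Exponent = q + n(n-1)/2 = 3 + 15 = 18
I^2 = (-1)^18 = +1


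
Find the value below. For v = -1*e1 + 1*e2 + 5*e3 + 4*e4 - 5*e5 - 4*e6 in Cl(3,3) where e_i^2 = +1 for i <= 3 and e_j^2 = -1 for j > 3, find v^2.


v^2 = sum of c_i^2 * e_i^2
Positive signature terms (e_i^2 = +1): (-1)^2 + 1^2 + 5^2 = 27
Negative signature terms (e_j^2 = -1): 4^2 + (-5)^2 + (-4)^2 = 57
v^2 = 27 - 57 = -30


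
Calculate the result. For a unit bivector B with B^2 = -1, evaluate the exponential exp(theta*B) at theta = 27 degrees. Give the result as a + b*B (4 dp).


For a unit bivector B with B^2 = -1, the exponential series gives
e^(theta*B) = cos(theta) + sin(theta)*B (the GA analogue of Euler's formula).
theta = 27 degrees = 0.471239 rad
cos(27 deg) = 0.8910
sin(27 deg) = 0.4540
exp(theta*B) = 0.8910 + 0.4540*B


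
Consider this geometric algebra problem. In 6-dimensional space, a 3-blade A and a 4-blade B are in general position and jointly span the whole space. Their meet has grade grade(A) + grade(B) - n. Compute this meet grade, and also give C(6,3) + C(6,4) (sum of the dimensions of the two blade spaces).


Meet grade = grade(A) + grade(B) - n
= 3 + 4 - 6 = 1
C(6,3) = 20
C(6,4) = 15
dim_A + dim_B = 20 + 15 = 35


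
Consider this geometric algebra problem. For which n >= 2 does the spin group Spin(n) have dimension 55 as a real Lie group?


dim Spin(n) = dim so(n) = n(n-1)/2.
Solve n(n-1)/2 = 55, i.e. n^2 - n - 110 = 0.
Discriminant = 1 + 8*55 = 441
n = (1 + sqrt(441))/2 = (1 + 21)/2 = 11


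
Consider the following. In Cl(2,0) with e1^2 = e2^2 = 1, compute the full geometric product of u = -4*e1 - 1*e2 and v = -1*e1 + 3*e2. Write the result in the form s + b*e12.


Expand: (-4*e1 - 1*e2)(-1*e1 + 3*e2)
= (-4)*(-1)*e1e1 + (-4)*3*e1e2 + (-1)*(-1)*e2e1 + (-1)*3*e2e2
Using e1^2 = e2^2 = 1, e2e1 = -e1e2:
Scalar part s = (-4)*(-1) + (-1)*3 = 4 + (-3) = 1
Bivector part b = (-4)*3 - (-1)*(-1) = -12 - 1 = -13
uv = 1 - 13*e12


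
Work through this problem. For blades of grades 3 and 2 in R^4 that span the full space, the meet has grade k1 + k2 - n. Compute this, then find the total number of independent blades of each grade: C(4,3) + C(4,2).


Meet grade = grade(A) + grade(B) - n
= 3 + 2 - 4 = 1
C(4,3) = 4
C(4,2) = 6
dim_A + dim_B = 4 + 6 = 10


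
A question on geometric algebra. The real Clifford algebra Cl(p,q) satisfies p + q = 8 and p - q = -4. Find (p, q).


We need p + q = 8 and p - q = -4.
Adding: 2p = 8 + (-4) = 4, so p = 2.
Then q = 8 - 2 = 6.
(p, q) = (2, 6)


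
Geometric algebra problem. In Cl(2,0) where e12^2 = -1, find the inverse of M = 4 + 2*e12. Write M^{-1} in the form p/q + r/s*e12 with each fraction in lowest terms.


M = 4 + 2*e12, where e12^2 = -1.
Since M commutes with its reverse ~M = a - b*e12, M * ~M = a^2 - b^2*e12^2 = a^2 + b^2.
So M^{-1} = ~M / (a^2 + b^2) = (a - b*e12)/(a^2 + b^2).
a^2 + b^2 = 16 + 4 = 20
Scalar part = 4/20 = 1/5
Bivector coeff = -2/20 = -1/10
M^{-1} = 1/5 - 1/10*e12


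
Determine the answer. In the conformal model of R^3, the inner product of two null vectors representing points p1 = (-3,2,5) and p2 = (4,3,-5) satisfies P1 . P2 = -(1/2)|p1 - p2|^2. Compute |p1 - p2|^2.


p1 - p2 = (-7, -1, 10)
|p1 - p2|^2 = (-7)^2 + (-1)^2 + 10^2
= 49 + 1 + 100
= 150


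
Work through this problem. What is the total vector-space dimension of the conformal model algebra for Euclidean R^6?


The conformal model of R^6 uses Cl(7,1): the 6 Euclidean generators plus two extra orthogonal generators e+ (e+^2 = +1) and e- (e-^2 = -1), from which the null vectors e0, einf are built.
Number of generators m = 6 + 2 = 8.
dim Cl(p,q) = 2^m = 2^8 = 256


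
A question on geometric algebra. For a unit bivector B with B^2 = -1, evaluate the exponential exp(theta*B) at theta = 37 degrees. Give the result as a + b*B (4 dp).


For a unit bivector B with B^2 = -1, the exponential series gives
e^(theta*B) = cos(theta) + sin(theta)*B (the GA analogue of Euler's formula).
theta = 37 degrees = 0.645772 rad
cos(37 deg) = 0.7986
sin(37 deg) = 0.6018
exp(theta*B) = 0.7986 + 0.6018*B


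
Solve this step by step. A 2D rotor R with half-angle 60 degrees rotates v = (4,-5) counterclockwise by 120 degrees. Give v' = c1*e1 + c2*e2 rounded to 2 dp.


Rotor R = cos(60deg) - sin(60deg)*e12
Rotation angle theta = 2 * 60 = 120 degrees
v' = R*v*~R rotates v by theta.
cos(120deg) = -0.5000, sin(120deg) = 0.8660
v'_1 = 4*cos(120deg) - (-5)*sin(120deg)
= 4*(-0.5000) - (-5)*0.8660
= 2.33
v'_2 = 4*sin(120deg) + (-5)*cos(120deg)
= 4*0.8660 + (-5)*(-0.5000)
= 5.96
v' = 2.33*e1 + 5.96*e2


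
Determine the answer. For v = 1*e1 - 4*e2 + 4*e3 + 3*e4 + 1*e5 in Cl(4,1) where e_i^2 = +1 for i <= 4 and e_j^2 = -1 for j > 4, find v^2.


v^2 = sum of c_i^2 * e_i^2
Positive signature terms (e_i^2 = +1): 1^2 + (-4)^2 + 4^2 + 3^2 = 42
Negative signature terms (e_j^2 = -1): 1^2 = 1
v^2 = 42 - 1 = 41


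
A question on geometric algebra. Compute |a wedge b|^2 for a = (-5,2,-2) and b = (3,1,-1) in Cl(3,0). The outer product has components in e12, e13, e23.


a wedge b = (a1*b2 - a2*b1)*e12 + (a1*b3 - a3*b1)*e13 + (a2*b3 - a3*b2)*e23
e12 coeff: (-5)*1 - 2*3 = -5 - 6 = -11
e13 coeff: (-5)*(-1) - (-2)*3 = 5 - (-6) = 11
e23 coeff: 2*(-1) - (-2)*1 = -2 - (-2) = 0
|a wedge b|^2 = (-11)^2 + 11^2 + 0^2
= 121 + 121 + 0
= 242


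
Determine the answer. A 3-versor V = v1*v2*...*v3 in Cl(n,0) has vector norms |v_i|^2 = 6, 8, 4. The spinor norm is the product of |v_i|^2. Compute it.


Spinor norm N(V) = |v1|^2 * |v2|^2 * ... * |v3|^2
= 6 * 8 * 4
Running product: 6, 48, 192
N(V) = 192


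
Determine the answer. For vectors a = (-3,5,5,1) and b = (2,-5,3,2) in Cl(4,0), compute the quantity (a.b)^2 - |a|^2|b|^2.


a . b = (-3)*2 + 5*(-5) + 5*3 + 1*2
= -6 + (-25) + 15 + 2 = -14
|a|^2 = (-3)^2 + 5^2 + 5^2 + 1^2 = 60
|b|^2 = 2^2 + (-5)^2 + 3^2 + 2^2 = 42
(a.b)^2 = (-14)^2 = 196
|a|^2 * |b|^2 = 60 * 42 = 2520
Result = 196 - 2520 = -2324


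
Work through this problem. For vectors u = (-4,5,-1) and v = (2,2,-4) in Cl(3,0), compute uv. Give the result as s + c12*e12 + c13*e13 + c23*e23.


In Cl(3,0): e_i^2 = 1, e_ie_j = -e_je_i for i != j.
Scalar part = u . v = (-4)*2 + 5*2 + (-1)*(-4)
= -8 + 10 + 4 = 6
e12 coeff = (-4)*2 - 5*2 = -8 - 10 = -18
e13 coeff = (-4)*(-4) - (-1)*2 = 16 - (-2) = 18
e23 coeff = 5*(-4) - (-1)*2 = -20 - (-2) = -18
uv = 6 - 18*e12 + 18*e13 - 18*e23


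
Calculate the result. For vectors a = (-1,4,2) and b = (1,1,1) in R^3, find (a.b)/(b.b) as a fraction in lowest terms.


Projection coefficient = (a . b) / (b . b)
a . b = (-1)*1 + 4*1 + 2*1
= -1 + 4 + 2 = 5
b . b = 1^2 + 1^2 + 1^2
= 1 + 1 + 1 = 3
Coefficient = 5/3
In lowest terms: 5/3


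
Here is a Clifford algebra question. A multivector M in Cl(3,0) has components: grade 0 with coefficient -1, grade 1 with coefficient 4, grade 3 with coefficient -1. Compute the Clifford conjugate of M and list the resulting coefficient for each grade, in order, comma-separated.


Clifford conjugate sign for grade k: (-1)^(k(k+1)/2)
Grade 0: (-1)^(0*1/2) = (-1)^0 = 1, coeff -1 -> -1
Grade 1: (-1)^(1*2/2) = (-1)^1 = -1, coeff 4 -> -4
Grade 3: (-1)^(3*4/2) = (-1)^6 = 1, coeff -1 -> -1
Conjugated coefficients: -1, -4, -1


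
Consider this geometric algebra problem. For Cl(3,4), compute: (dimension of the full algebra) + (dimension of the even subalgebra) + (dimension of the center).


n = 3 + 4 = 7
Total dim = 2^7 = 128
Even subalgebra dim = 2^6 = 64
n is odd, so center dim = 2
Sum = 128 + 64 + 2 = 194


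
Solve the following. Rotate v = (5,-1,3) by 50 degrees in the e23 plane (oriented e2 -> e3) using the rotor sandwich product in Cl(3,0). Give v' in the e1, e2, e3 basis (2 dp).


Rotor R = cos(25deg) - sin(25deg)*e23
Rotation angle theta = 2 * 25 = 50 degrees in the e23 plane (e2 -> e3).
The component perpendicular to the plane (e1) is invariant: v'_1 = v1 = 5.00
cos(50deg) = 0.6428, sin(50deg) = 0.7660
v'_2 = v2*cos(theta) - v3*sin(theta) = -1*0.6428 - 3*0.7660 = -2.94
v'_3 = v2*sin(theta) + v3*cos(theta) = -1*0.7660 + 3*0.6428 = 1.16
v' = 5.00*e1 - 2.94*e2 + 1.16*e3


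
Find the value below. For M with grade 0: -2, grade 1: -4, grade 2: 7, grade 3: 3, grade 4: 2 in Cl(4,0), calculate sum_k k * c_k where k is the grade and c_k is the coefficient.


Grade-weighted sum = sum of grade_k * coefficient_k
0*(-2) = 0
1*(-4) = -4
2*7 = 14
3*3 = 9
4*2 = 8
Total = 0 + (-4) + 14 + 9 + 8 = 27


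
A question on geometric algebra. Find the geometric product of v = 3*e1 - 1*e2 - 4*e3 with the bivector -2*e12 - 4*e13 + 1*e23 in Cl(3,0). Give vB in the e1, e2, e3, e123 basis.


vB has grade-1 (vector) and grade-3 (trivector) parts: vB = (v _| B) + (v ^ B).
Vector part <vB>_1:
  e1: -v2*b12 - v3*b13 = -(-1)*(-2) - (-4)*(-4) = -18
  e2: v1*b12 - v3*b23 = (3)*(-2) - (-4)*(1) = -2
  e3: v1*b13 + v2*b23 = (3)*(-4) + (-1)*(1) = -13
Trivector part <vB>_3:
  e123: v1*b23 - v2*b13 + v3*b12 = (3)*(1) - (-1)*(-4) + (-4)*(-2) = 7
vB = -18*e1 - 2*e2 - 13*e3 + 7*e123


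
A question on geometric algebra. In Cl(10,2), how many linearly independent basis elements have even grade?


Even subalgebra dimension = 2^(n-1)
n = 10 + 2 = 12
2^(12 - 1) = 2^11 = 2048
Verification: sum of C(12,k) for even k = 1 + 66 + 495 + 924 + 495 + 66 + 1 = 2048
Result = 2048


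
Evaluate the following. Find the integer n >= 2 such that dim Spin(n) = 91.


dim Spin(n) = dim so(n) = n(n-1)/2.
Solve n(n-1)/2 = 91, i.e. n^2 - n - 182 = 0.
Discriminant = 1 + 8*91 = 729
n = (1 + sqrt(729))/2 = (1 + 27)/2 = 14


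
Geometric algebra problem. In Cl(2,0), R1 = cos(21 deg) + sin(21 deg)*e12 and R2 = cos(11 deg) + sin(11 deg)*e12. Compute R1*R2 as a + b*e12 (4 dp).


Same-plane rotors commute and their half-angles add:
R1*R2 = cos(a1 + a2) + sin(a1 + a2)*e12.
a1 + a2 = 21 + 11 = 32 deg
cos(32 deg) = 0.8480
sin(32 deg) = 0.5299
R1*R2 = 0.8480 + 0.5299*e12


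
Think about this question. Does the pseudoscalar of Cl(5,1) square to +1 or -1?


The pseudoscalar I = e1...e_n (product of all n generators) of Cl(p,q) satisfies I^2 = (-1)^(q + n(n-1)/2).
p = 5, q = 1, n = p + q = 6
n(n-1)/2 = 6 * 5 / 2 = 15
Exponent = q + n(n-1)/2 = 1 + 15 = 16
I^2 = (-1)^16 = +1


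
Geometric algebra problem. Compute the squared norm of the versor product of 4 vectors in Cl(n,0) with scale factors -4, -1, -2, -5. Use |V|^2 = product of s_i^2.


Each vector v_i has |v_i|^2 = s_i^2
Squared scales: (-4)^2 = 16, (-1)^2 = 1, (-2)^2 = 4, (-5)^2 = 25
|V|^2 = 16 * 1 * 4 * 25
= 1600


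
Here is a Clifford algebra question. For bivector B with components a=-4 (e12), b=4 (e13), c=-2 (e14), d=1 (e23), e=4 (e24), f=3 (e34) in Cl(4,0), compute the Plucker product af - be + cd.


Plucker relation: af - be + cd
a*f = (-4)*3 = -12
b*e = 4*4 = 16
c*d = (-2)*1 = -2
af - be + cd = -12 - 16 + (-2)
= -30


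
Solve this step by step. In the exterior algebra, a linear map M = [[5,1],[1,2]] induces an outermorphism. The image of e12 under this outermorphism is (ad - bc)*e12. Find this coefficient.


The outermorphism of a linear map f sends e1^e2 to f(e1)^f(e2).
f(e1) = 5*e1 + 1*e2
f(e2) = 1*e1 + 2*e2
f(e1) ^ f(e2) = (5*e1 + 1*e2) ^ (1*e1 + 2*e2)
= 5*2*e12 + 1*1*e21
= (10 - 1)*e12
= 9*e12
Coefficient = 9


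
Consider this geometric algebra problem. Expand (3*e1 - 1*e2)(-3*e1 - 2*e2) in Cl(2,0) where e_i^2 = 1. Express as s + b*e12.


Expand: (3*e1 - 1*e2)(-3*e1 - 2*e2)
= 3*(-3)*e1e1 + 3*(-2)*e1e2 + (-1)*(-3)*e2e1 + (-1)*(-2)*e2e2
Using e1^2 = e2^2 = 1, e2e1 = -e1e2:
Scalar part s = 3*(-3) + (-1)*(-2) = -9 + 2 = -7
Bivector part b = 3*(-2) - (-1)*(-3) = -6 - 3 = -9
uv = -7 - 9*e12


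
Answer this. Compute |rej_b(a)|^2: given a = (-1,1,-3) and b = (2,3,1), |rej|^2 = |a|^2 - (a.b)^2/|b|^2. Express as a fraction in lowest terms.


|a|^2 = (-1)^2 + 1^2 + (-3)^2 = 11
|b|^2 = 2^2 + 3^2 + 1^2 = 14
a . b = (-1)*2 + 1*3 + (-3)*1 = -2
(a.b)^2 = (-2)^2 = 4
|rej|^2 = 11 - 4/14
= (154 - 4)/14
= 150/14
In lowest terms: 75/7


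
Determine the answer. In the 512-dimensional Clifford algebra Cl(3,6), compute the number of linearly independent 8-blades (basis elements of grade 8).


Number of grade-k basis blades in Cl(p,q) with n = p + q is C(n, k).
n = 3 + 6 = 9
C(9, 8) = 9! / (8! * 1!)
= 362880 / (40320 * 1)
= 9


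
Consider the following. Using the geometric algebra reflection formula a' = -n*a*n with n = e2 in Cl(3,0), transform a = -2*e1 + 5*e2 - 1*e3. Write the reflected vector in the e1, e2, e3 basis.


Reflection formula: a' = -n*a*n, with n = e2 (unit vector, n^2 = 1).
For reflection through hyperplane perp to e2:
The component along e2 flips sign, others stay.
a = (-2, 5, -1)
a' = (-2, -5, -1)
a' = -2*e1 - 5*e2 - 1*e3


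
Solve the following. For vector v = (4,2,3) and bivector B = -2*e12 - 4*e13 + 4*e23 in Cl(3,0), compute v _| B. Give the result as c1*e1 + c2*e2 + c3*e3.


Left contraction v _| B = <vB>_1 (grade-1 part of the geometric product vB).
Using e1_|e12 = e2, e2_|e12 = -e1, e1_|e13 = e3, e3_|e13 = -e1, e2_|e23 = e3, e3_|e23 = -e2:
e1 coeff: -v2*b12 - v3*b13 = -(2)*(-2) - (3)*(-4) = 16
e2 coeff: v1*b12 - v3*b23 = (4)*(-2) - (3)*(4) = -20
e3 coeff: v1*b13 + v2*b23 = (4)*(-4) + (2)*(4) = -8
v _| B = 16*e1 - 20*e2 - 8*e3


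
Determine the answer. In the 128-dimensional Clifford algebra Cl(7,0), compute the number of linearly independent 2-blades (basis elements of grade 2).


Number of grade-k basis blades in Cl(p,q) with n = p + q is C(n, k).
n = 7 + 0 = 7
C(7, 2) = 7! / (2! * 5!)
= 5040 / (2 * 120)
= 21


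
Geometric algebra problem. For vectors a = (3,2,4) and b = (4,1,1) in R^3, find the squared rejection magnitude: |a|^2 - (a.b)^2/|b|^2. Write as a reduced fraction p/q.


|a|^2 = 3^2 + 2^2 + 4^2 = 29
|b|^2 = 4^2 + 1^2 + 1^2 = 18
a . b = 3*4 + 2*1 + 4*1 = 18
(a.b)^2 = 18^2 = 324
|rej|^2 = 29 - 324/18
= (522 - 324)/18
= 198/18
In lowest terms: 11/1


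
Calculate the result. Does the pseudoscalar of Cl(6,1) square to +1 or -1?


The pseudoscalar I = e1...e_n (product of all n generators) of Cl(p,q) satisfies I^2 = (-1)^(q + n(n-1)/2).
p = 6, q = 1, n = p + q = 7
n(n-1)/2 = 7 * 6 / 2 = 21
Exponent = q + n(n-1)/2 = 1 + 21 = 22
I^2 = (-1)^22 = +1


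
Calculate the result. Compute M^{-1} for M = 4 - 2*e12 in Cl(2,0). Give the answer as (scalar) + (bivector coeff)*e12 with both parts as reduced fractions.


M = 4 - 2*e12, where e12^2 = -1.
Since M commutes with its reverse ~M = a - b*e12, M * ~M = a^2 - b^2*e12^2 = a^2 + b^2.
So M^{-1} = ~M / (a^2 + b^2) = (a - b*e12)/(a^2 + b^2).
a^2 + b^2 = 16 + 4 = 20
Scalar part = 4/20 = 1/5
Bivector coeff = 2/20 = 1/10
M^{-1} = 1/5 + 1/10*e12


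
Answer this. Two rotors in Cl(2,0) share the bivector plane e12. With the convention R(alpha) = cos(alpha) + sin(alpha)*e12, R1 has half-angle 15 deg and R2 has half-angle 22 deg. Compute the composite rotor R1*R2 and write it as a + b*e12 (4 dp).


Same-plane rotors commute and their half-angles add:
R1*R2 = cos(a1 + a2) + sin(a1 + a2)*e12.
a1 + a2 = 15 + 22 = 37 deg
cos(37 deg) = 0.7986
sin(37 deg) = 0.6018
R1*R2 = 0.7986 + 0.6018*e12


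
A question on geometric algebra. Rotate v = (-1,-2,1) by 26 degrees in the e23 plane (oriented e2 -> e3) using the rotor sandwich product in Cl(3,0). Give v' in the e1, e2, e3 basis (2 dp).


Rotor R = cos(13deg) - sin(13deg)*e23
Rotation angle theta = 2 * 13 = 26 degrees in the e23 plane (e2 -> e3).
The component perpendicular to the plane (e1) is invariant: v'_1 = v1 = -1.00
cos(26deg) = 0.8988, sin(26deg) = 0.4384
v'_2 = v2*cos(theta) - v3*sin(theta) = -2*0.8988 - 1*0.4384 = -2.24
v'_3 = v2*sin(theta) + v3*cos(theta) = -2*0.4384 + 1*0.8988 = 0.02
v' = -1.00*e1 - 2.24*e2 + 0.02*e3


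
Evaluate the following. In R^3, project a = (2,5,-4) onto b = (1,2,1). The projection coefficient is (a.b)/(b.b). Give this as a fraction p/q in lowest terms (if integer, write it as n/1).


Projection coefficient = (a . b) / (b . b)
a . b = 2*1 + 5*2 + (-4)*1
= 2 + 10 + (-4) = 8
b . b = 1^2 + 2^2 + 1^2
= 1 + 4 + 1 = 6
Coefficient = 8/6
In lowest terms: 4/3
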